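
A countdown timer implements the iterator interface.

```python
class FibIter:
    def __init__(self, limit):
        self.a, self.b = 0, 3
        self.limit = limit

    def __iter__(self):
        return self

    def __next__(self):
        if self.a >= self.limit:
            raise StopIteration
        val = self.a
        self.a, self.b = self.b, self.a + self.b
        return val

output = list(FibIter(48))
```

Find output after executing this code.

Step 1: Fibonacci-like sequence (a=0, b=3) until >= 48:
  Yield 0, then a,b = 3,3
  Yield 3, then a,b = 3,6
  Yield 3, then a,b = 6,9
  Yield 6, then a,b = 9,15
  Yield 9, then a,b = 15,24
  Yield 15, then a,b = 24,39
  Yield 24, then a,b = 39,63
  Yield 39, then a,b = 63,102
Step 2: 63 >= 48, stop.
Therefore output = [0, 3, 3, 6, 9, 15, 24, 39].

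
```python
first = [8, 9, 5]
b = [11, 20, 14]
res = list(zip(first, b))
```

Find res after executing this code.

Step 1: zip pairs elements at same index:
  Index 0: (8, 11)
  Index 1: (9, 20)
  Index 2: (5, 14)
Therefore res = [(8, 11), (9, 20), (5, 14)].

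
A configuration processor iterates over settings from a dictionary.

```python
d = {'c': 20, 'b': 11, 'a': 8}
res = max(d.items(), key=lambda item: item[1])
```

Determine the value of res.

Step 1: Find item with maximum value:
  ('c', 20)
  ('b', 11)
  ('a', 8)
Step 2: Maximum value is 20 at key 'c'.
Therefore res = ('c', 20).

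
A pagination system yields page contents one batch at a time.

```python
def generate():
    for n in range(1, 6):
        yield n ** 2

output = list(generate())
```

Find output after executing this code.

Step 1: For each n in range(1, 6), yield n**2:
  n=1: yield 1**2 = 1
  n=2: yield 2**2 = 4
  n=3: yield 3**2 = 9
  n=4: yield 4**2 = 16
  n=5: yield 5**2 = 25
Therefore output = [1, 4, 9, 16, 25].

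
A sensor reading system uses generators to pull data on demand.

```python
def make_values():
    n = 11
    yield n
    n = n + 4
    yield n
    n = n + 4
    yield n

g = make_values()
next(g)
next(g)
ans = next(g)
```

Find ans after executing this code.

Step 1: Trace through generator execution:
  Yield 1: n starts at 11, yield 11
  Yield 2: n = 11 + 4 = 15, yield 15
  Yield 3: n = 15 + 4 = 19, yield 19
Step 2: First next() gets 11, second next() gets the second value, third next() yields 19.
Therefore ans = 19.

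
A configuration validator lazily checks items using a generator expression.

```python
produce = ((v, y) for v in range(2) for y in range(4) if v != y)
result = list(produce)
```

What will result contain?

Step 1: Nested generator over range(2) x range(4) where v != y:
  (0, 0): excluded (v == y)
  (0, 1): included
  (0, 2): included
  (0, 3): included
  (1, 0): included
  (1, 1): excluded (v == y)
  (1, 2): included
  (1, 3): included
Therefore result = [(0, 1), (0, 2), (0, 3), (1, 0), (1, 2), (1, 3)].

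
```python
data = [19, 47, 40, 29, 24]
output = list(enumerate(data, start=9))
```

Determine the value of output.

Step 1: enumerate with start=9:
  (9, 19)
  (10, 47)
  (11, 40)
  (12, 29)
  (13, 24)
Therefore output = [(9, 19), (10, 47), (11, 40), (12, 29), (13, 24)].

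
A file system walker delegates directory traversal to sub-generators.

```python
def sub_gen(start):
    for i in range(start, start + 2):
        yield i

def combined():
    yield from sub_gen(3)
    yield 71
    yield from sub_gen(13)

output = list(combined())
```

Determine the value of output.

Step 1: combined() delegates to sub_gen(3):
  yield 3
  yield 4
Step 2: yield 71
Step 3: Delegates to sub_gen(13):
  yield 13
  yield 14
Therefore output = [3, 4, 71, 13, 14].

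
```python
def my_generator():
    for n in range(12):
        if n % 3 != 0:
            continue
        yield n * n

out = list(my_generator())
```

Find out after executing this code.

Step 1: Only yield n**2 when n is divisible by 3:
  n=0: 0 % 3 == 0, yield 0**2 = 0
  n=3: 3 % 3 == 0, yield 3**2 = 9
  n=6: 6 % 3 == 0, yield 6**2 = 36
  n=9: 9 % 3 == 0, yield 9**2 = 81
Therefore out = [0, 9, 36, 81].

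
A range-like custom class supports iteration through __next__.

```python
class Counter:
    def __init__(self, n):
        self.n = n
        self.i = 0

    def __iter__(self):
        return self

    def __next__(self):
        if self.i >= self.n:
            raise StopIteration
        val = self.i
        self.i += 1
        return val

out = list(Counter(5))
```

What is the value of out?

Step 1: Counter(5) creates an iterator counting 0 to 4.
Step 2: list() consumes all values: [0, 1, 2, 3, 4].
Therefore out = [0, 1, 2, 3, 4].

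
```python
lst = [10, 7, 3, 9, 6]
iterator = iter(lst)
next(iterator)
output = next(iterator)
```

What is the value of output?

Step 1: Create iterator over [10, 7, 3, 9, 6].
Step 2: next() consumes 10.
Step 3: next() returns 7.
Therefore output = 7.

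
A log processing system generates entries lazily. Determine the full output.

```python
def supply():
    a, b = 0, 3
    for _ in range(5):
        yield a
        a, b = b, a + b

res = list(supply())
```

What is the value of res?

Step 1: Fibonacci-like sequence starting with a=0, b=3:
  Iteration 1: yield a=0, then a,b = 3,3
  Iteration 2: yield a=3, then a,b = 3,6
  Iteration 3: yield a=3, then a,b = 6,9
  Iteration 4: yield a=6, then a,b = 9,15
  Iteration 5: yield a=9, then a,b = 15,24
Therefore res = [0, 3, 3, 6, 9].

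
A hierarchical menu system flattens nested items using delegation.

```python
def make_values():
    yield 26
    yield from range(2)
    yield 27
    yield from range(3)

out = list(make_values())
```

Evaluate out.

Step 1: Trace yields in order:
  yield 26
  yield 0
  yield 1
  yield 27
  yield 0
  yield 1
  yield 2
Therefore out = [26, 0, 1, 27, 0, 1, 2].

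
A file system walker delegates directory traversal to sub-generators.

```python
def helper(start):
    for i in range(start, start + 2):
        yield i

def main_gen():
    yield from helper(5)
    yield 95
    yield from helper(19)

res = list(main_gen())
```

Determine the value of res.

Step 1: main_gen() delegates to helper(5):
  yield 5
  yield 6
Step 2: yield 95
Step 3: Delegates to helper(19):
  yield 19
  yield 20
Therefore res = [5, 6, 95, 19, 20].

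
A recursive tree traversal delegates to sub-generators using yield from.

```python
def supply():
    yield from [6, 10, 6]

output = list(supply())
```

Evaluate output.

Step 1: yield from delegates to the iterable, yielding each element.
Step 2: Collected values: [6, 10, 6].
Therefore output = [6, 10, 6].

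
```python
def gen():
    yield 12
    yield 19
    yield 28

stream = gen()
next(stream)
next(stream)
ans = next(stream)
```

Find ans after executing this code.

Step 1: gen() creates a generator.
Step 2: next(stream) yields 12 (consumed and discarded).
Step 3: next(stream) yields 19 (consumed and discarded).
Step 4: next(stream) yields 28, assigned to ans.
Therefore ans = 28.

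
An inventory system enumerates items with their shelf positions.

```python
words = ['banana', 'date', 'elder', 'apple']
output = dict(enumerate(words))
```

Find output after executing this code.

Step 1: enumerate pairs indices with words:
  0 -> 'banana'
  1 -> 'date'
  2 -> 'elder'
  3 -> 'apple'
Therefore output = {0: 'banana', 1: 'date', 2: 'elder', 3: 'apple'}.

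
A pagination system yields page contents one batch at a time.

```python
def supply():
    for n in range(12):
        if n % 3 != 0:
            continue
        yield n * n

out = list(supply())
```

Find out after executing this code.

Step 1: Only yield n**2 when n is divisible by 3:
  n=0: 0 % 3 == 0, yield 0**2 = 0
  n=3: 3 % 3 == 0, yield 3**2 = 9
  n=6: 6 % 3 == 0, yield 6**2 = 36
  n=9: 9 % 3 == 0, yield 9**2 = 81
Therefore out = [0, 9, 36, 81].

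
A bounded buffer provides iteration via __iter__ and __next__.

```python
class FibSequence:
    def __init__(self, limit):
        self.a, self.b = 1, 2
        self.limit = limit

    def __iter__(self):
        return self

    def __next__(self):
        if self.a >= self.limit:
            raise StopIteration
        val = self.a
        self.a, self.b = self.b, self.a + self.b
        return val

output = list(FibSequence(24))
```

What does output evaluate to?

Step 1: Fibonacci-like sequence (a=1, b=2) until >= 24:
  Yield 1, then a,b = 2,3
  Yield 2, then a,b = 3,5
  Yield 3, then a,b = 5,8
  Yield 5, then a,b = 8,13
  Yield 8, then a,b = 13,21
  Yield 13, then a,b = 21,34
  Yield 21, then a,b = 34,55
Step 2: 34 >= 24, stop.
Therefore output = [1, 2, 3, 5, 8, 13, 21].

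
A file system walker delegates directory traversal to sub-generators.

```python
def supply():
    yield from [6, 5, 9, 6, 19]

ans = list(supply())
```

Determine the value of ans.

Step 1: yield from delegates to the iterable, yielding each element.
Step 2: Collected values: [6, 5, 9, 6, 19].
Therefore ans = [6, 5, 9, 6, 19].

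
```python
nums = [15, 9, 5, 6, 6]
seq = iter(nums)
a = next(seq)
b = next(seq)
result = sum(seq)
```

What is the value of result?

Step 1: Create iterator over [15, 9, 5, 6, 6].
Step 2: a = next() = 15, b = next() = 9.
Step 3: sum() of remaining [5, 6, 6] = 17.
Therefore result = 17.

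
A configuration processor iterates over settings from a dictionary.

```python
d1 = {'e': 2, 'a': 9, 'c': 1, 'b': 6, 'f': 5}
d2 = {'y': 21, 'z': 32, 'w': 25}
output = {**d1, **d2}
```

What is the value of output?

Step 1: Merge d1 and d2 (d2 values override on key conflicts).
Step 2: d1 has keys ['e', 'a', 'c', 'b', 'f'], d2 has keys ['y', 'z', 'w'].
Therefore output = {'e': 2, 'a': 9, 'c': 1, 'b': 6, 'f': 5, 'y': 21, 'z': 32, 'w': 25}.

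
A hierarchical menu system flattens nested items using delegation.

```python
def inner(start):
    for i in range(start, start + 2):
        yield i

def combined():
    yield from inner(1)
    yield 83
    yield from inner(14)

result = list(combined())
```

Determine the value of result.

Step 1: combined() delegates to inner(1):
  yield 1
  yield 2
Step 2: yield 83
Step 3: Delegates to inner(14):
  yield 14
  yield 15
Therefore result = [1, 2, 83, 14, 15].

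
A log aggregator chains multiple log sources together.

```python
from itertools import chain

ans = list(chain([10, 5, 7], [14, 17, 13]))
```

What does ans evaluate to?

Step 1: chain() concatenates iterables: [10, 5, 7] + [14, 17, 13].
Therefore ans = [10, 5, 7, 14, 17, 13].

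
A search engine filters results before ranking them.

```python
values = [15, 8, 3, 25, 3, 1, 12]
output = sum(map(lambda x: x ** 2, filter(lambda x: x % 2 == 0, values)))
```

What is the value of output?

Step 1: Filter even numbers from [15, 8, 3, 25, 3, 1, 12]: [8, 12]
Step 2: Square each: [64, 144]
Step 3: Sum = 208.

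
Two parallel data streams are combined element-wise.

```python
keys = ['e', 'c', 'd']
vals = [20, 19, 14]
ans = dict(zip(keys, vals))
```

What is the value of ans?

Step 1: zip pairs keys with values:
  'e' -> 20
  'c' -> 19
  'd' -> 14
Therefore ans = {'e': 20, 'c': 19, 'd': 14}.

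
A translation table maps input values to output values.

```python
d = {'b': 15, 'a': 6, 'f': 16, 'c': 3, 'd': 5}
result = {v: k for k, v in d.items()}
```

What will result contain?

Step 1: Invert dict (swap keys and values):
  'b': 15 -> 15: 'b'
  'a': 6 -> 6: 'a'
  'f': 16 -> 16: 'f'
  'c': 3 -> 3: 'c'
  'd': 5 -> 5: 'd'
Therefore result = {15: 'b', 6: 'a', 16: 'f', 3: 'c', 5: 'd'}.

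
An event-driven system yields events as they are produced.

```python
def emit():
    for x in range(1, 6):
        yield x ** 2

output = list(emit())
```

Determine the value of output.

Step 1: For each x in range(1, 6), yield x**2:
  x=1: yield 1**2 = 1
  x=2: yield 2**2 = 4
  x=3: yield 3**2 = 9
  x=4: yield 4**2 = 16
  x=5: yield 5**2 = 25
Therefore output = [1, 4, 9, 16, 25].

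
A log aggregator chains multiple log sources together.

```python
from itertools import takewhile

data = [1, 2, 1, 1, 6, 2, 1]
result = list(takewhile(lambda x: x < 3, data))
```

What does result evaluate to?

Step 1: takewhile stops at first element >= 3:
  1 < 3: take
  2 < 3: take
  1 < 3: take
  1 < 3: take
  6 >= 3: stop
Therefore result = [1, 2, 1, 1].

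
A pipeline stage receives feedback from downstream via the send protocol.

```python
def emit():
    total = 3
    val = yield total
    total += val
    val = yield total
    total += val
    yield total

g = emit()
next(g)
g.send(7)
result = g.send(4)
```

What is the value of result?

Step 1: next() -> yield total=3.
Step 2: send(7) -> val=7, total = 3+7 = 10, yield 10.
Step 3: send(4) -> val=4, total = 10+4 = 14, yield 14.
Therefore result = 14.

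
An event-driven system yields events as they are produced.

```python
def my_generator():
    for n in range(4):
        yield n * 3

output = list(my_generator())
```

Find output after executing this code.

Step 1: For each n in range(4), yield n * 3:
  n=0: yield 0 * 3 = 0
  n=1: yield 1 * 3 = 3
  n=2: yield 2 * 3 = 6
  n=3: yield 3 * 3 = 9
Therefore output = [0, 3, 6, 9].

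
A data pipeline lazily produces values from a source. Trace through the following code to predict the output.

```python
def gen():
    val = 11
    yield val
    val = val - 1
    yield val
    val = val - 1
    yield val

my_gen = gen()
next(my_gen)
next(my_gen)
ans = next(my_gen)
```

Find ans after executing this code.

Step 1: Trace through generator execution:
  Yield 1: val starts at 11, yield 11
  Yield 2: val = 11 - 1 = 10, yield 10
  Yield 3: val = 10 - 1 = 9, yield 9
Step 2: First next() gets 11, second next() gets the second value, third next() yields 9.
Therefore ans = 9.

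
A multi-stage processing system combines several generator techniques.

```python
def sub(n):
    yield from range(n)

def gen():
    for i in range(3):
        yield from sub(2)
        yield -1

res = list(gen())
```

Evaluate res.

Step 1: For each i in range(3):
  i=0: yield from sub(2) -> [0, 1], then yield -1
  i=1: yield from sub(2) -> [0, 1], then yield -1
  i=2: yield from sub(2) -> [0, 1], then yield -1
Therefore res = [0, 1, -1, 0, 1, -1, 0, 1, -1].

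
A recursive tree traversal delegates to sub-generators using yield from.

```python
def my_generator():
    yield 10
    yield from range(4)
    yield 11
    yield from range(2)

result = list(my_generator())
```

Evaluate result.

Step 1: Trace yields in order:
  yield 10
  yield 0
  yield 1
  yield 2
  yield 3
  yield 11
  yield 0
  yield 1
Therefore result = [10, 0, 1, 2, 3, 11, 0, 1].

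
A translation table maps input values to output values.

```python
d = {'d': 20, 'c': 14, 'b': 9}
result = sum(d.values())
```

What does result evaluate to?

Step 1: d.values() = [20, 14, 9].
Step 2: sum = 43.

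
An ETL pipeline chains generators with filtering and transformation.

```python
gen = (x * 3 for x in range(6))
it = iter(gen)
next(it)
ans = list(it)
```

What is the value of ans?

Step 1: Generator produces [0, 3, 6, 9, 12, 15].
Step 2: next(it) consumes first element (0).
Step 3: list(it) collects remaining: [3, 6, 9, 12, 15].
Therefore ans = [3, 6, 9, 12, 15].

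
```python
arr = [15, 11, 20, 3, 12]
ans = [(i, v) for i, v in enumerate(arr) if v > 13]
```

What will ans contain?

Step 1: Filter enumerate([15, 11, 20, 3, 12]) keeping v > 13:
  (0, 15): 15 > 13, included
  (1, 11): 11 <= 13, excluded
  (2, 20): 20 > 13, included
  (3, 3): 3 <= 13, excluded
  (4, 12): 12 <= 13, excluded
Therefore ans = [(0, 15), (2, 20)].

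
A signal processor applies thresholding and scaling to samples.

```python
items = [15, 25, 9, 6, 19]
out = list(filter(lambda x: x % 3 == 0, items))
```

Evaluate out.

Step 1: Filter elements divisible by 3:
  15 % 3 = 0: kept
  25 % 3 = 1: removed
  9 % 3 = 0: kept
  6 % 3 = 0: kept
  19 % 3 = 1: removed
Therefore out = [15, 9, 6].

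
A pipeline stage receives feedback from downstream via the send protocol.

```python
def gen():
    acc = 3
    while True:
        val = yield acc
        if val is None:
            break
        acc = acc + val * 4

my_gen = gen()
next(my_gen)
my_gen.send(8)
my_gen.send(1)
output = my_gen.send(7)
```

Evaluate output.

Step 1: next() -> yield acc=3.
Step 2: send(8) -> val=8, acc = 3 + 8*4 = 35, yield 35.
Step 3: send(1) -> val=1, acc = 35 + 1*4 = 39, yield 39.
Step 4: send(7) -> val=7, acc = 39 + 7*4 = 67, yield 67.
Therefore output = 67.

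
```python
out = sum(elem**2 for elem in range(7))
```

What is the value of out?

Step 1: Compute elem**2 for each elem in range(7):
  elem=0: 0**2 = 0
  elem=1: 1**2 = 1
  elem=2: 2**2 = 4
  elem=3: 3**2 = 9
  elem=4: 4**2 = 16
  elem=5: 5**2 = 25
  elem=6: 6**2 = 36
Step 2: sum = 0 + 1 + 4 + 9 + 16 + 25 + 36 = 91.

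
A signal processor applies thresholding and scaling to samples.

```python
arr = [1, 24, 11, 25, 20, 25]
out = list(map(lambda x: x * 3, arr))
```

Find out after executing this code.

Step 1: Apply lambda x: x * 3 to each element:
  1 -> 3
  24 -> 72
  11 -> 33
  25 -> 75
  20 -> 60
  25 -> 75
Therefore out = [3, 72, 33, 75, 60, 75].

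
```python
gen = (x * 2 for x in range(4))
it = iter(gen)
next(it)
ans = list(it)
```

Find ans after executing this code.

Step 1: Generator produces [0, 2, 4, 6].
Step 2: next(it) consumes first element (0).
Step 3: list(it) collects remaining: [2, 4, 6].
Therefore ans = [2, 4, 6].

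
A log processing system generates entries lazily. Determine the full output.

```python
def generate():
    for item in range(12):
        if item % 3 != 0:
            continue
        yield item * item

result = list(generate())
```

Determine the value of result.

Step 1: Only yield item**2 when item is divisible by 3:
  item=0: 0 % 3 == 0, yield 0**2 = 0
  item=3: 3 % 3 == 0, yield 3**2 = 9
  item=6: 6 % 3 == 0, yield 6**2 = 36
  item=9: 9 % 3 == 0, yield 9**2 = 81
Therefore result = [0, 9, 36, 81].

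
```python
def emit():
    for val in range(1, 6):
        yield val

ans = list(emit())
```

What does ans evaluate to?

Step 1: The generator yields each value from range(1, 6).
Step 2: list() consumes all yields: [1, 2, 3, 4, 5].
Therefore ans = [1, 2, 3, 4, 5].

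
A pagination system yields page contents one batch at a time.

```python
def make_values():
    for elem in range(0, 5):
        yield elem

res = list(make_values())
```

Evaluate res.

Step 1: The generator yields each value from range(0, 5).
Step 2: list() consumes all yields: [0, 1, 2, 3, 4].
Therefore res = [0, 1, 2, 3, 4].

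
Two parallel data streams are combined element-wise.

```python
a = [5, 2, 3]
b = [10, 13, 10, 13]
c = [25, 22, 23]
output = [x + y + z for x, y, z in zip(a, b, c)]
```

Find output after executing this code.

Step 1: zip three lists (truncates to shortest, len=3):
  5 + 10 + 25 = 40
  2 + 13 + 22 = 37
  3 + 10 + 23 = 36
Therefore output = [40, 37, 36].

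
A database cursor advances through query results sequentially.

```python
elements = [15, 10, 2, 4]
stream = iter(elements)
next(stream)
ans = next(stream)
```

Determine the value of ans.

Step 1: Create iterator over [15, 10, 2, 4].
Step 2: next() consumes 15.
Step 3: next() returns 10.
Therefore ans = 10.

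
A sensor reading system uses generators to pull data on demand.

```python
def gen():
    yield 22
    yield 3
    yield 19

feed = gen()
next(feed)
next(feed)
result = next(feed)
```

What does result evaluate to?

Step 1: gen() creates a generator.
Step 2: next(feed) yields 22 (consumed and discarded).
Step 3: next(feed) yields 3 (consumed and discarded).
Step 4: next(feed) yields 19, assigned to result.
Therefore result = 19.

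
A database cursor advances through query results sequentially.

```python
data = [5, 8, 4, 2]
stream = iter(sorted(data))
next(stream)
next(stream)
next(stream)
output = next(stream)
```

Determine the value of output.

Step 1: sorted([5, 8, 4, 2]) = [2, 4, 5, 8].
Step 2: Create iterator and skip 3 elements.
Step 3: next() returns 8.
Therefore output = 8.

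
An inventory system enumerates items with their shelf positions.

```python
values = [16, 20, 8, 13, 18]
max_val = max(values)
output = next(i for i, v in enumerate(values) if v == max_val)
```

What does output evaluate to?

Step 1: max([16, 20, 8, 13, 18]) = 20.
Step 2: Find first index where value == 20:
  Index 0: 16 != 20
  Index 1: 20 == 20, found!
Therefore output = 1.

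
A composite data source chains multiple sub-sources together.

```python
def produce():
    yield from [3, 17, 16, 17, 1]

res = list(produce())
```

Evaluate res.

Step 1: yield from delegates to the iterable, yielding each element.
Step 2: Collected values: [3, 17, 16, 17, 1].
Therefore res = [3, 17, 16, 17, 1].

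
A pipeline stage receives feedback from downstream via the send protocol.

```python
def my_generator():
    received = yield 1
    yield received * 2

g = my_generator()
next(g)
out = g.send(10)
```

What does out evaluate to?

Step 1: next(g) advances to first yield, producing 1.
Step 2: send(10) resumes, received = 10.
Step 3: yield received * 2 = 10 * 2 = 20.
Therefore out = 20.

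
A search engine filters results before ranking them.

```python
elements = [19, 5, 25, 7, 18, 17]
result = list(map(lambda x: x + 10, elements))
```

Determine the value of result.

Step 1: Apply lambda x: x + 10 to each element:
  19 -> 29
  5 -> 15
  25 -> 35
  7 -> 17
  18 -> 28
  17 -> 27
Therefore result = [29, 15, 35, 17, 28, 27].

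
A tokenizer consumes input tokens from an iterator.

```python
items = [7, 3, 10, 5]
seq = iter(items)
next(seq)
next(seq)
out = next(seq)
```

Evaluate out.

Step 1: Create iterator over [7, 3, 10, 5].
Step 2: next() consumes 7.
Step 3: next() consumes 3.
Step 4: next() returns 10.
Therefore out = 10.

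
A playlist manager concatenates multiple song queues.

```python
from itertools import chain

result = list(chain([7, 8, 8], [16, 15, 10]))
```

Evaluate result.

Step 1: chain() concatenates iterables: [7, 8, 8] + [16, 15, 10].
Therefore result = [7, 8, 8, 16, 15, 10].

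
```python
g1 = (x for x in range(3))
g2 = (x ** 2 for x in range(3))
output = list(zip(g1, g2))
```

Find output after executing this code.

Step 1: g1 produces [0, 1, 2].
Step 2: g2 produces [0, 1, 4].
Step 3: zip pairs them: [(0, 0), (1, 1), (2, 4)].
Therefore output = [(0, 0), (1, 1), (2, 4)].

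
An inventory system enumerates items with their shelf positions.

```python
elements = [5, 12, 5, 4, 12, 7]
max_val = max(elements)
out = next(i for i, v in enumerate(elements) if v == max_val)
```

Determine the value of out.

Step 1: max([5, 12, 5, 4, 12, 7]) = 12.
Step 2: Find first index where value == 12:
  Index 0: 5 != 12
  Index 1: 12 == 12, found!
Therefore out = 1.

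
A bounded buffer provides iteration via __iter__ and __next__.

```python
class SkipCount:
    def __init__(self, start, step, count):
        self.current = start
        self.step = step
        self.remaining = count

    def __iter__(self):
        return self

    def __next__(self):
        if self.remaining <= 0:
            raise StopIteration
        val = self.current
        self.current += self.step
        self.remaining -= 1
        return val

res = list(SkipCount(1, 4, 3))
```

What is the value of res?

Step 1: SkipCount starts at 1, increments by 4, for 3 steps:
  Yield 1, then current += 4
  Yield 5, then current += 4
  Yield 9, then current += 4
Therefore res = [1, 5, 9].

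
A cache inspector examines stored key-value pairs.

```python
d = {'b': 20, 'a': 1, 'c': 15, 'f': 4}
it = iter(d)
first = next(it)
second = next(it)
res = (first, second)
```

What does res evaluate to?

Step 1: iter(d) iterates over keys: ['b', 'a', 'c', 'f'].
Step 2: first = next(it) = 'b', second = next(it) = 'a'.
Therefore res = ('b', 'a').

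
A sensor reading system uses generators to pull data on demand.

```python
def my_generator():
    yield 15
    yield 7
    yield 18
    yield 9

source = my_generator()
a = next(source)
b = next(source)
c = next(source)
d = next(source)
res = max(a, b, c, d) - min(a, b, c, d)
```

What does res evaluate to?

Step 1: Create generator and consume all values:
  a = next(source) = 15
  b = next(source) = 7
  c = next(source) = 18
  d = next(source) = 9
Step 2: max = 18, min = 7, res = 18 - 7 = 11.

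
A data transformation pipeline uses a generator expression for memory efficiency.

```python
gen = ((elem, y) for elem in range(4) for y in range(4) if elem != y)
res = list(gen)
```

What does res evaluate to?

Step 1: Nested generator over range(4) x range(4) where elem != y:
  (0, 0): excluded (elem == y)
  (0, 1): included
  (0, 2): included
  (0, 3): included
  (1, 0): included
  (1, 1): excluded (elem == y)
  (1, 2): included
  (1, 3): included
  (2, 0): included
  (2, 1): included
  (2, 2): excluded (elem == y)
  (2, 3): included
  (3, 0): included
  (3, 1): included
  (3, 2): included
  (3, 3): excluded (elem == y)
Therefore res = [(0, 1), (0, 2), (0, 3), (1, 0), (1, 2), (1, 3), (2, 0), (2, 1), (2, 3), (3, 0), (3, 1), (3, 2)].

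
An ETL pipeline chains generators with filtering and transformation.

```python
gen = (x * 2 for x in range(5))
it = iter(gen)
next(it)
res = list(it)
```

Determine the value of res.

Step 1: Generator produces [0, 2, 4, 6, 8].
Step 2: next(it) consumes first element (0).
Step 3: list(it) collects remaining: [2, 4, 6, 8].
Therefore res = [2, 4, 6, 8].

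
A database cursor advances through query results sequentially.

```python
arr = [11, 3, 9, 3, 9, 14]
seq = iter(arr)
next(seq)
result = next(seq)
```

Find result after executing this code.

Step 1: Create iterator over [11, 3, 9, 3, 9, 14].
Step 2: next() consumes 11.
Step 3: next() returns 3.
Therefore result = 3.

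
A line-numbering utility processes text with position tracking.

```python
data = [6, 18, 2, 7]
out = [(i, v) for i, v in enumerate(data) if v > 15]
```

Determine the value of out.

Step 1: Filter enumerate([6, 18, 2, 7]) keeping v > 15:
  (0, 6): 6 <= 15, excluded
  (1, 18): 18 > 15, included
  (2, 2): 2 <= 15, excluded
  (3, 7): 7 <= 15, excluded
Therefore out = [(1, 18)].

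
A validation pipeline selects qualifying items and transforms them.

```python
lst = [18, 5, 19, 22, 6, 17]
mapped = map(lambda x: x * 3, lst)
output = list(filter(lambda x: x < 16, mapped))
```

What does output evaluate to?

Step 1: Map x * 3:
  18 -> 54
  5 -> 15
  19 -> 57
  22 -> 66
  6 -> 18
  17 -> 51
Step 2: Filter for < 16:
  54: removed
  15: kept
  57: removed
  66: removed
  18: removed
  51: removed
Therefore output = [15].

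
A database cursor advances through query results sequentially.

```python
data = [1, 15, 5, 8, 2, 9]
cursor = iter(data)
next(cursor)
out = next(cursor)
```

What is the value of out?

Step 1: Create iterator over [1, 15, 5, 8, 2, 9].
Step 2: next() consumes 1.
Step 3: next() returns 15.
Therefore out = 15.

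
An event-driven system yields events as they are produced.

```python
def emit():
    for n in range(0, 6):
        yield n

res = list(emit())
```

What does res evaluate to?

Step 1: The generator yields each value from range(0, 6).
Step 2: list() consumes all yields: [0, 1, 2, 3, 4, 5].
Therefore res = [0, 1, 2, 3, 4, 5].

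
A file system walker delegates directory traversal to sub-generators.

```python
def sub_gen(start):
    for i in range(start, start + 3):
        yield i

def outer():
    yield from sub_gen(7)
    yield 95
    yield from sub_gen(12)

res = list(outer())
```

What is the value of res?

Step 1: outer() delegates to sub_gen(7):
  yield 7
  yield 8
  yield 9
Step 2: yield 95
Step 3: Delegates to sub_gen(12):
  yield 12
  yield 13
  yield 14
Therefore res = [7, 8, 9, 95, 12, 13, 14].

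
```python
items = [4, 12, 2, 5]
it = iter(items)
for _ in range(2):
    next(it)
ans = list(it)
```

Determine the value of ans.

Step 1: Create iterator over [4, 12, 2, 5].
Step 2: Advance 2 positions (consuming [4, 12]).
Step 3: list() collects remaining elements: [2, 5].
Therefore ans = [2, 5].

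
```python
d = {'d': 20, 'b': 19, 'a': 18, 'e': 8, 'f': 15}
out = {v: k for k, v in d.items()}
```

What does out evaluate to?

Step 1: Invert dict (swap keys and values):
  'd': 20 -> 20: 'd'
  'b': 19 -> 19: 'b'
  'a': 18 -> 18: 'a'
  'e': 8 -> 8: 'e'
  'f': 15 -> 15: 'f'
Therefore out = {20: 'd', 19: 'b', 18: 'a', 8: 'e', 15: 'f'}.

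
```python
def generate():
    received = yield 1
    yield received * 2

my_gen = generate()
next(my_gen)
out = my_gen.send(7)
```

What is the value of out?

Step 1: next(my_gen) advances to first yield, producing 1.
Step 2: send(7) resumes, received = 7.
Step 3: yield received * 2 = 7 * 2 = 14.
Therefore out = 14.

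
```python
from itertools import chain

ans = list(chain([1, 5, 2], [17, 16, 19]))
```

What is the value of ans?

Step 1: chain() concatenates iterables: [1, 5, 2] + [17, 16, 19].
Therefore ans = [1, 5, 2, 17, 16, 19].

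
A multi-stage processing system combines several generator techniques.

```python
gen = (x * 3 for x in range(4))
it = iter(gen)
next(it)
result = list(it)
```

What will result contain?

Step 1: Generator produces [0, 3, 6, 9].
Step 2: next(it) consumes first element (0).
Step 3: list(it) collects remaining: [3, 6, 9].
Therefore result = [3, 6, 9].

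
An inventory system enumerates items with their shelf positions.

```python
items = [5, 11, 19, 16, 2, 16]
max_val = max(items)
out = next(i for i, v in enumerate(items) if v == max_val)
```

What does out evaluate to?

Step 1: max([5, 11, 19, 16, 2, 16]) = 19.
Step 2: Find first index where value == 19:
  Index 0: 5 != 19
  Index 1: 11 != 19
  Index 2: 19 == 19, found!
Therefore out = 2.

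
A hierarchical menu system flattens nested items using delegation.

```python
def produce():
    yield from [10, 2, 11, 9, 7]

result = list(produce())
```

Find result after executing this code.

Step 1: yield from delegates to the iterable, yielding each element.
Step 2: Collected values: [10, 2, 11, 9, 7].
Therefore result = [10, 2, 11, 9, 7].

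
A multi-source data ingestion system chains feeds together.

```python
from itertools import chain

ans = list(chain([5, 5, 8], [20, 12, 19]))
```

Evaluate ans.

Step 1: chain() concatenates iterables: [5, 5, 8] + [20, 12, 19].
Therefore ans = [5, 5, 8, 20, 12, 19].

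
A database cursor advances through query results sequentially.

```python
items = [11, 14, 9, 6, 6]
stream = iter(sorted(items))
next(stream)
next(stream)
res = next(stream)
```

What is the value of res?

Step 1: sorted([11, 14, 9, 6, 6]) = [6, 6, 9, 11, 14].
Step 2: Create iterator and skip 2 elements.
Step 3: next() returns 9.
Therefore res = 9.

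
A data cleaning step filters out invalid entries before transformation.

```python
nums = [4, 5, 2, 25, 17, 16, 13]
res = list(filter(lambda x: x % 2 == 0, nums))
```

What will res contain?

Step 1: Filter elements divisible by 2:
  4 % 2 = 0: kept
  5 % 2 = 1: removed
  2 % 2 = 0: kept
  25 % 2 = 1: removed
  17 % 2 = 1: removed
  16 % 2 = 0: kept
  13 % 2 = 1: removed
Therefore res = [4, 2, 16].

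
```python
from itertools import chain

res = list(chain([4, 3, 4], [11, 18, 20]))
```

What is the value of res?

Step 1: chain() concatenates iterables: [4, 3, 4] + [11, 18, 20].
Therefore res = [4, 3, 4, 11, 18, 20].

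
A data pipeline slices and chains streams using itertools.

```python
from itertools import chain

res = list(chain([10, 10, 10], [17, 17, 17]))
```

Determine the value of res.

Step 1: chain() concatenates iterables: [10, 10, 10] + [17, 17, 17].
Therefore res = [10, 10, 10, 17, 17, 17].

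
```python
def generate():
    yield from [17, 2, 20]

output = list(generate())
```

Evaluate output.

Step 1: yield from delegates to the iterable, yielding each element.
Step 2: Collected values: [17, 2, 20].
Therefore output = [17, 2, 20].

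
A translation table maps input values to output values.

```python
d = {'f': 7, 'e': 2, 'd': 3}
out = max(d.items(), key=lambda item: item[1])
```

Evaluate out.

Step 1: Find item with maximum value:
  ('f', 7)
  ('e', 2)
  ('d', 3)
Step 2: Maximum value is 7 at key 'f'.
Therefore out = ('f', 7).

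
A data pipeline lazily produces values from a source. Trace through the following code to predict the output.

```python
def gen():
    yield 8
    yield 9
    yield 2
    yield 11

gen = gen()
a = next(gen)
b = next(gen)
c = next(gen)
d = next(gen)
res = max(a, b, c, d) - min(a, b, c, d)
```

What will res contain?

Step 1: Create generator and consume all values:
  a = next(gen) = 8
  b = next(gen) = 9
  c = next(gen) = 2
  d = next(gen) = 11
Step 2: max = 11, min = 2, res = 11 - 2 = 9.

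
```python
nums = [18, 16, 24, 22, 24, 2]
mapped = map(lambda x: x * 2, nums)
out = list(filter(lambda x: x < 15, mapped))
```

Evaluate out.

Step 1: Map x * 2:
  18 -> 36
  16 -> 32
  24 -> 48
  22 -> 44
  24 -> 48
  2 -> 4
Step 2: Filter for < 15:
  36: removed
  32: removed
  48: removed
  44: removed
  48: removed
  4: kept
Therefore out = [4].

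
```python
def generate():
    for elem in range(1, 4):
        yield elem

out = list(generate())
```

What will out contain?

Step 1: The generator yields each value from range(1, 4).
Step 2: list() consumes all yields: [1, 2, 3].
Therefore out = [1, 2, 3].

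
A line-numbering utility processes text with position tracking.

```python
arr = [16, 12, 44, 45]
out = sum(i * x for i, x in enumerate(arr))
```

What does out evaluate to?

Step 1: Compute i * x for each (i, x) in enumerate([16, 12, 44, 45]):
  i=0, x=16: 0*16 = 0
  i=1, x=12: 1*12 = 12
  i=2, x=44: 2*44 = 88
  i=3, x=45: 3*45 = 135
Step 2: sum = 0 + 12 + 88 + 135 = 235.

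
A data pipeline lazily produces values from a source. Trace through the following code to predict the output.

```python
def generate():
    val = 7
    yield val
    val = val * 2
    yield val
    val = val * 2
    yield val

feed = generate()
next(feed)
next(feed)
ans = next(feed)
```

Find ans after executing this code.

Step 1: Trace through generator execution:
  Yield 1: val starts at 7, yield 7
  Yield 2: val = 7 * 2 = 14, yield 14
  Yield 3: val = 14 * 2 = 28, yield 28
Step 2: First next() gets 7, second next() gets the second value, third next() yields 28.
Therefore ans = 28.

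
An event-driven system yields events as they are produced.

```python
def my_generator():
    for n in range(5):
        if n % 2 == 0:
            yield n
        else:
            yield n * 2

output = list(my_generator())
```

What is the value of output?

Step 1: For each n in range(5), yield n if even, else n*2:
  n=0 (even): yield 0
  n=1 (odd): yield 1*2 = 2
  n=2 (even): yield 2
  n=3 (odd): yield 3*2 = 6
  n=4 (even): yield 4
Therefore output = [0, 2, 2, 6, 4].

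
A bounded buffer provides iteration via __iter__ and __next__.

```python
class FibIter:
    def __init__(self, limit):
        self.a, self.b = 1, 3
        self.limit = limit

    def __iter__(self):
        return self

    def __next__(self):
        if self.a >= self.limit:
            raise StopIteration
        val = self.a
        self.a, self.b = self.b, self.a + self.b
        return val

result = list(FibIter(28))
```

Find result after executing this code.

Step 1: Fibonacci-like sequence (a=1, b=3) until >= 28:
  Yield 1, then a,b = 3,4
  Yield 3, then a,b = 4,7
  Yield 4, then a,b = 7,11
  Yield 7, then a,b = 11,18
  Yield 11, then a,b = 18,29
  Yield 18, then a,b = 29,47
Step 2: 29 >= 28, stop.
Therefore result = [1, 3, 4, 7, 11, 18].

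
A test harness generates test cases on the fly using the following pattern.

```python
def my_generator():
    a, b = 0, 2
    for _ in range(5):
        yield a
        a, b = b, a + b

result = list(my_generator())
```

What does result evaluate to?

Step 1: Fibonacci-like sequence starting with a=0, b=2:
  Iteration 1: yield a=0, then a,b = 2,2
  Iteration 2: yield a=2, then a,b = 2,4
  Iteration 3: yield a=2, then a,b = 4,6
  Iteration 4: yield a=4, then a,b = 6,10
  Iteration 5: yield a=6, then a,b = 10,16
Therefore result = [0, 2, 2, 4, 6].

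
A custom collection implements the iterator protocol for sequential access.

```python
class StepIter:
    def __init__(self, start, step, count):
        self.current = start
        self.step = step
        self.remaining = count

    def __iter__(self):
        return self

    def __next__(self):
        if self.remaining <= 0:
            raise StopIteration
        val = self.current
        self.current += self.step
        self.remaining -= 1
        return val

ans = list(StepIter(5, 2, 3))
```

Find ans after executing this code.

Step 1: StepIter starts at 5, increments by 2, for 3 steps:
  Yield 5, then current += 2
  Yield 7, then current += 2
  Yield 9, then current += 2
Therefore ans = [5, 7, 9].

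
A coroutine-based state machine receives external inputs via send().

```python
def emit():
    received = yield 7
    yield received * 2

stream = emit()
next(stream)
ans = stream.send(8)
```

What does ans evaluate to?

Step 1: next(stream) advances to first yield, producing 7.
Step 2: send(8) resumes, received = 8.
Step 3: yield received * 2 = 8 * 2 = 16.
Therefore ans = 16.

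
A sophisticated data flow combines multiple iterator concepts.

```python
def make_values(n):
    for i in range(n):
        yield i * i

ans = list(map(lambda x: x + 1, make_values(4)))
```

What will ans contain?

Step 1: make_values(4) yields squares: [0, 1, 4, 9].
Step 2: map adds 1 to each: [1, 2, 5, 10].
Therefore ans = [1, 2, 5, 10].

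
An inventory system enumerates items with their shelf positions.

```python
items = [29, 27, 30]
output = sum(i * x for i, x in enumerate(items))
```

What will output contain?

Step 1: Compute i * x for each (i, x) in enumerate([29, 27, 30]):
  i=0, x=29: 0*29 = 0
  i=1, x=27: 1*27 = 27
  i=2, x=30: 2*30 = 60
Step 2: sum = 0 + 27 + 60 = 87.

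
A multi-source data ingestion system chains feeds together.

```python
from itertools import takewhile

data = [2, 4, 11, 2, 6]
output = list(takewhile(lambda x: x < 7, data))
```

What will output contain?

Step 1: takewhile stops at first element >= 7:
  2 < 7: take
  4 < 7: take
  11 >= 7: stop
Therefore output = [2, 4].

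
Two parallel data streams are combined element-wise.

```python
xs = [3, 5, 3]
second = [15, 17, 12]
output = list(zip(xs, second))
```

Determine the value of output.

Step 1: zip pairs elements at same index:
  Index 0: (3, 15)
  Index 1: (5, 17)
  Index 2: (3, 12)
Therefore output = [(3, 15), (5, 17), (3, 12)].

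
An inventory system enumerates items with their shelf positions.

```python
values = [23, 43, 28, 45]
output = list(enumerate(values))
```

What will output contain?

Step 1: enumerate pairs each element with its index:
  (0, 23)
  (1, 43)
  (2, 28)
  (3, 45)
Therefore output = [(0, 23), (1, 43), (2, 28), (3, 45)].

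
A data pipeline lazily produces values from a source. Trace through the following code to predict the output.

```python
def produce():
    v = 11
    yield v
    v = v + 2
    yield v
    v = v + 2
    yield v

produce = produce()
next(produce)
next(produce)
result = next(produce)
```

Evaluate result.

Step 1: Trace through generator execution:
  Yield 1: v starts at 11, yield 11
  Yield 2: v = 11 + 2 = 13, yield 13
  Yield 3: v = 13 + 2 = 15, yield 15
Step 2: First next() gets 11, second next() gets the second value, third next() yields 15.
Therefore result = 15.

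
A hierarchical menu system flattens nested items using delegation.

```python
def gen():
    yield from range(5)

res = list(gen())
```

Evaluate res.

Step 1: yield from delegates to the iterable, yielding each element.
Step 2: Collected values: [0, 1, 2, 3, 4].
Therefore res = [0, 1, 2, 3, 4].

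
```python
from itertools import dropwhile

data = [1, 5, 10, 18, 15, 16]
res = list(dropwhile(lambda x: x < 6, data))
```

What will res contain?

Step 1: dropwhile drops elements while < 6:
  1 < 6: dropped
  5 < 6: dropped
  10: kept (dropping stopped)
Step 2: Remaining elements kept regardless of condition.
Therefore res = [10, 18, 15, 16].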